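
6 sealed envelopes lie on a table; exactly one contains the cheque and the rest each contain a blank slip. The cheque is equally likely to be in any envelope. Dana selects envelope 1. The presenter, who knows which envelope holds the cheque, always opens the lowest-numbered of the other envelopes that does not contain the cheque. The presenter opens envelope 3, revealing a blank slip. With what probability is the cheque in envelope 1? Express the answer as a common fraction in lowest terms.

Apply Bayes' rule, conditioning on where the cheque actually is.
If it is in any of envelopes 1, 4, 5, and 6 (prior 1/6 each): the presenter would have opened envelope 2 instead, probability 0; weight (1/6)·0 = 0 each.
If it is in envelope 2 (prior 1/6): envelope 3 is the lowest-numbered option available, probability 1; weight (1/6)·1 = 1/6.
If it is in envelope 3 (prior 1/6): the presenter opened envelope 3, so this case is ruled out; weight (1/6)·0 = 0.
The weights sum to 1/6.
So P(the cheque in envelope 1 | the presenter opened envelope 3) = 0 / (1/6) = 0.

0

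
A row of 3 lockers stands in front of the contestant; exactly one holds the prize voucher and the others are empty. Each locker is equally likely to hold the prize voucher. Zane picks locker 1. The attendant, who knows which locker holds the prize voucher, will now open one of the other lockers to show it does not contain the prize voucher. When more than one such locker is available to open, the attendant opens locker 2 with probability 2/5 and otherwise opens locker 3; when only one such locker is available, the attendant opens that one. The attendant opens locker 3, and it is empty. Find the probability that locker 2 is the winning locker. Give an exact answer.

Apply Bayes' rule, conditioning on where the prize voucher actually is.
If it is in locker 1 (prior 1/3): locker 2 is available but not opened, probability 3/5; weight (1/3)·(3/5) = 1/5.
If it is in locker 2 (prior 1/3): only locker 3 is available, probability 1; weight (1/3)·1 = 1/3.
If it is in locker 3 (prior 1/3): the attendant opened locker 3, so this case is ruled out; weight (1/3)·0 = 0.
The weights sum to 8/15.
So P(the prize voucher in locker 2 | the attendant opened locker 3) = (1/3) / (8/15) = 5/8.

5/8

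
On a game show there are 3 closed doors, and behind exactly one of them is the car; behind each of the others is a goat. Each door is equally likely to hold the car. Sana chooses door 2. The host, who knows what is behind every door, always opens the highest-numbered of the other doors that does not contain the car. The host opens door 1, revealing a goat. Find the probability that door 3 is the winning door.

Condition on the true location of the car.
If it is behind door 1 (prior 1/3): the host opened door 1, so this case is ruled out; weight (1/3)·0 = 0.
If it is behind door 2 (prior 1/3): the host would have opened door 3 instead, probability 0; weight (1/3)·0 = 0.
If it is behind door 3 (prior 1/3): door 1 is the highest-numbered option available, probability 1; weight (1/3)·1 = 1/3.
The weights sum to 1/3.
So P(the car behind door 3 | the host opened door 1) = (1/3) / (1/3) = 1.

1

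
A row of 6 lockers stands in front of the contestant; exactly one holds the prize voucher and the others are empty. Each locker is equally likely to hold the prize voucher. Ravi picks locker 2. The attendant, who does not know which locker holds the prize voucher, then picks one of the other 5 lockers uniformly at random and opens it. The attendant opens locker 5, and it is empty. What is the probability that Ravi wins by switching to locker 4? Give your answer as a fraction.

1/5

Condition on the true location of the prize voucher.
If it is in any of lockers 1, 2, 3, 4, and 6 (prior 1/6 each): the attendant picks locker 5 with probability 1/5 regardless, and it is not the prize; weight (1/6)·(1/5) = 1/30 each.
If it is in locker 5 (prior 1/6): the attendant opened locker 5, so this case is ruled out; weight (1/6)·0 = 0.
The weights sum to 1/6.
So P(the prize voucher in locker 4 | the attendant opened locker 5) = (1/30) / (1/6) = 1/5.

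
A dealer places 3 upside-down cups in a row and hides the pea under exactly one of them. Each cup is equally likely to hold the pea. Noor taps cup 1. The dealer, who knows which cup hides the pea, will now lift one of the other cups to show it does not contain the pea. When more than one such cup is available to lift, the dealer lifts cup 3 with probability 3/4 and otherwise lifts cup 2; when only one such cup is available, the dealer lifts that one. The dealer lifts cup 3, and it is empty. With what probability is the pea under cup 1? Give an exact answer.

Condition on the true location of the pea.
If it is under cup 1 (prior 1/3): cup 3 is available, opened with probability 3/4; weight (1/3)·(3/4) = 1/4.
If it is under cup 2 (prior 1/3): only cup 3 is available, probability 1; weight (1/3)·1 = 1/3.
If it is under cup 3 (prior 1/3): the dealer opened cup 3, so this case is ruled out; weight (1/3)·0 = 0.
The weights sum to 7/12.
So P(the pea under cup 1 | the dealer opened cup 3) = (1/4) / (7/12) = 3/7.

3/7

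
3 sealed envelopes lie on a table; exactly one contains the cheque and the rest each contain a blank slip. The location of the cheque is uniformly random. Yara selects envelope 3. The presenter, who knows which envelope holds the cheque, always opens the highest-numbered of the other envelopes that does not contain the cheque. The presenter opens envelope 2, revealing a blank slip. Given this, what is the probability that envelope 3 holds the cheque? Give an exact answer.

1/2

Condition on the true location of the cheque.
If it is in either of envelopes 1 and 3 (prior 1/3 each): envelope 2 is the highest-numbered option available, probability 1; weight (1/3)·1 = 1/3 each.
If it is in envelope 2 (prior 1/3): the presenter opened envelope 2, so this case is ruled out; weight (1/3)·0 = 0.
The weights sum to 2/3.
So P(the cheque in envelope 3 | the presenter opened envelope 2) = (1/3) / (2/3) = 1/2.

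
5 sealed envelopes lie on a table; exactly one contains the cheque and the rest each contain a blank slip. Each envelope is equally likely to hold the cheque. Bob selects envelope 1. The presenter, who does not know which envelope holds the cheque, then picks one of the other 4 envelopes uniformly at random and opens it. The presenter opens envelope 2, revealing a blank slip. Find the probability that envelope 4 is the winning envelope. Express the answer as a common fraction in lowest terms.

1/4

Apply Bayes' rule, conditioning on where the cheque actually is.
If it is in any of envelopes 1, 3, 4, and 5 (prior 1/5 each): the presenter picks envelope 2 with probability 1/4 regardless, and it is not the prize; weight (1/5)·(1/4) = 1/20 each.
If it is in envelope 2 (prior 1/5): the presenter opened envelope 2, so this case is ruled out; weight (1/5)·0 = 0.
The weights sum to 1/5.
So P(the cheque in envelope 4 | the presenter opened envelope 2) = (1/20) / (1/5) = 1/4.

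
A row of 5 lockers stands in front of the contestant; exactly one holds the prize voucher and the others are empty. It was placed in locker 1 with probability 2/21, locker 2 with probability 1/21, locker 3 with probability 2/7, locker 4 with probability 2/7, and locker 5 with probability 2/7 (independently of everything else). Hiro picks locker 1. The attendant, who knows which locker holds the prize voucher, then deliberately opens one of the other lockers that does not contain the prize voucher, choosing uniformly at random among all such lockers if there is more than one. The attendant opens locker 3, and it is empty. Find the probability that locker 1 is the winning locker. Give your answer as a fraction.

Apply Bayes' rule, conditioning on where the prize voucher actually is.
If it is in locker 1 (prior 2/21): the attendant has 4 equally likely choices, so probability 1/4; weight (2/21)·(1/4) = 1/42.
If it is in locker 2 (prior 1/21): the attendant has 3 equally likely choices, so probability 1/3; weight (1/21)·(1/3) = 1/63.
If it is in locker 3 (prior 2/7): the attendant opened locker 3, so this case is ruled out; weight (2/7)·0 = 0.
If it is in either of lockers 4 and 5 (prior 2/7 each): the attendant has 3 equally likely choices, so probability 1/3; weight (2/7)·(1/3) = 2/21 each.
The weights sum to 29/126.
So P(the prize voucher in locker 1 | the attendant opened locker 3) = (1/42) / (29/126) = 3/29.

3/29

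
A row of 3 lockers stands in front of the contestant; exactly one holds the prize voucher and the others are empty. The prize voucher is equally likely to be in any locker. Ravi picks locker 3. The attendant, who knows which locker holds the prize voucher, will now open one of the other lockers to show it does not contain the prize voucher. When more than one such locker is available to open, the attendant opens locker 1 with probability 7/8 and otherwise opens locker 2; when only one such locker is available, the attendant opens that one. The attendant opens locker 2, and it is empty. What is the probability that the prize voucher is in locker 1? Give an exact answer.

Consider each possible location of the prize voucher in turn.
If it is in locker 1 (prior 1/3): only locker 2 is available, probability 1; weight (1/3)·1 = 1/3.
If it is in locker 2 (prior 1/3): the attendant opened locker 2, so this case is ruled out; weight (1/3)·0 = 0.
If it is in locker 3 (prior 1/3): locker 1 is available but not opened, probability 1/8; weight (1/3)·(1/8) = 1/24.
The weights sum to 3/8.
So P(the prize voucher in locker 1 | the attendant opened locker 2) = (1/3) / (3/8) = 8/9.

8/9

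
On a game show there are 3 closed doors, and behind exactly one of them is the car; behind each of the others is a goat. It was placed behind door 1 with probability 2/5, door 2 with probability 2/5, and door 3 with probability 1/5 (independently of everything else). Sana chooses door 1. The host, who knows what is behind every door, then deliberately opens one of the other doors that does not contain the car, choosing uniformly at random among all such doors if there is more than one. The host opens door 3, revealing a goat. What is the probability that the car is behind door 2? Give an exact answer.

2/3

Condition on the true location of the car.
If it is behind door 1 (prior 2/5): the host has 2 equally likely choices, so probability 1/2; weight (2/5)·(1/2) = 1/5.
If it is behind door 2 (prior 2/5): the host has no choice, probability 1; weight (2/5)·1 = 2/5.
If it is behind door 3 (prior 1/5): the host opened door 3, so this case is ruled out; weight (1/5)·0 = 0.
The weights sum to 3/5.
So P(the car behind door 2 | the host opened door 3) = (2/5) / (3/5) = 2/3.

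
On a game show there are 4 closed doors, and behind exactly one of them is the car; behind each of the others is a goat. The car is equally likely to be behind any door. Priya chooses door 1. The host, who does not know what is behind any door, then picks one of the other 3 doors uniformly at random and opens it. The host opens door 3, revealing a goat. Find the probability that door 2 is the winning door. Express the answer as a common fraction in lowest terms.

Condition on the true location of the car.
If it is behind any of doors 1, 2, and 4 (prior 1/4 each): the host picks door 3 with probability 1/3 regardless, and it is not the prize; weight (1/4)·(1/3) = 1/12 each.
If it is behind door 3 (prior 1/4): the host opened door 3, so this case is ruled out; weight (1/4)·0 = 0.
The weights sum to 1/4.
So P(the car behind door 2 | the host opened door 3) = (1/12) / (1/4) = 1/3.

1/3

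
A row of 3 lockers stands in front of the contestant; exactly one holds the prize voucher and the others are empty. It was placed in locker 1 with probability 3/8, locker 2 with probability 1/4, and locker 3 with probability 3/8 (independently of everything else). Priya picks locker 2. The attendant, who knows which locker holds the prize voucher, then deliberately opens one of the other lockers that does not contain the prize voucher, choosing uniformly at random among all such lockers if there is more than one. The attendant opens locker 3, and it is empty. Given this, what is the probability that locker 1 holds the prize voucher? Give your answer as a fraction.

3/4

Consider each possible location of the prize voucher in turn.
If it is in locker 1 (prior 3/8): the attendant has no choice, probability 1; weight (3/8)·1 = 3/8.
If it is in locker 2 (prior 1/4): the attendant has 2 equally likely choices, so probability 1/2; weight (1/4)·(1/2) = 1/8.
If it is in locker 3 (prior 3/8): the attendant opened locker 3, so this case is ruled out; weight (3/8)·0 = 0.
The weights sum to 1/2.
So P(the prize voucher in locker 1 | the attendant opened locker 3) = (3/8) / (1/2) = 3/4.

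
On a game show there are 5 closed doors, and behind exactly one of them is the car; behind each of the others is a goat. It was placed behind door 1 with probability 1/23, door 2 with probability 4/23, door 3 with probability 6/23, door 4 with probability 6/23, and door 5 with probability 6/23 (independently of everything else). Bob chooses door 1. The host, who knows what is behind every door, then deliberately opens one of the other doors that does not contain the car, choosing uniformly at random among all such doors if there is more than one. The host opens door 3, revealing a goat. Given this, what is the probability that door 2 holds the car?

16/67

Condition on the true location of the car.
If it is behind door 1 (prior 1/23): the host has 4 equally likely choices, so probability 1/4; weight (1/23)·(1/4) = 1/92.
If it is behind door 2 (prior 4/23): the host has 3 equally likely choices, so probability 1/3; weight (4/23)·(1/3) = 4/69.
If it is behind door 3 (prior 6/23): the host opened door 3, so this case is ruled out; weight (6/23)·0 = 0.
If it is behind either of doors 4 and 5 (prior 6/23 each): the host has 3 equally likely choices, so probability 1/3; weight (6/23)·(1/3) = 2/23 each.
The weights sum to 67/276.
So P(the car behind door 2 | the host opened door 3) = (4/69) / (67/276) = 16/67.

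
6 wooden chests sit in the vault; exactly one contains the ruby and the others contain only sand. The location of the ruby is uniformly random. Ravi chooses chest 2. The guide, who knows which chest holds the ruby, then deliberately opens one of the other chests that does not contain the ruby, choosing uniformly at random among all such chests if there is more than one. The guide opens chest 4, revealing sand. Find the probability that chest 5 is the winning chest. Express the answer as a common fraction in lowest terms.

5/24

Condition on the true location of the ruby.
If it is in any of chests 1, 3, 5, and 6 (prior 1/6 each): the guide has 4 equally likely choices, so probability 1/4; weight (1/6)·(1/4) = 1/24 each.
If it is in chest 2 (prior 1/6): the guide has 5 equally likely choices, so probability 1/5; weight (1/6)·(1/5) = 1/30.
If it is in chest 4 (prior 1/6): the guide opened chest 4, so this case is ruled out; weight (1/6)·0 = 0.
The weights sum to 1/5.
So P(the ruby in chest 5 | the guide opened chest 4) = (1/24) / (1/5) = 5/24.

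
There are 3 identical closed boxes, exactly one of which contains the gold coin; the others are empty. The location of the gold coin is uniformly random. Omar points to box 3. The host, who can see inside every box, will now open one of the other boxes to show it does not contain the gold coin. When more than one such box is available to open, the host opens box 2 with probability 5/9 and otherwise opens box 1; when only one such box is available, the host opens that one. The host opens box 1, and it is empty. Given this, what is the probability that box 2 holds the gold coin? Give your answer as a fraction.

9/13

Consider each possible location of the gold coin in turn.
If it is in box 1 (prior 1/3): the host opened box 1, so this case is ruled out; weight (1/3)·0 = 0.
If it is in box 2 (prior 1/3): only box 1 is available, probability 1; weight (1/3)·1 = 1/3.
If it is in box 3 (prior 1/3): box 2 is available but not opened, probability 4/9; weight (1/3)·(4/9) = 4/27.
The weights sum to 13/27.
So P(the gold coin in box 2 | the host opened box 1) = (1/3) / (13/27) = 9/13.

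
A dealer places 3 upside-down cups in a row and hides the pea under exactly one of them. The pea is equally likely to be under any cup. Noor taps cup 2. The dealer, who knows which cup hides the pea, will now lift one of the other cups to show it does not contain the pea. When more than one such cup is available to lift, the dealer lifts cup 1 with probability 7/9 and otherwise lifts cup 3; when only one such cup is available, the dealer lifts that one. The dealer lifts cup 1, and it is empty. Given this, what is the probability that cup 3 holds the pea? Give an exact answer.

Apply Bayes' rule, conditioning on where the pea actually is.
If it is under cup 1 (prior 1/3): the dealer opened cup 1, so this case is ruled out; weight (1/3)·0 = 0.
If it is under cup 2 (prior 1/3): cup 1 is available, opened with probability 7/9; weight (1/3)·(7/9) = 7/27.
If it is under cup 3 (prior 1/3): only cup 1 is available, probability 1; weight (1/3)·1 = 1/3.
The weights sum to 16/27.
So P(the pea under cup 3 | the dealer opened cup 1) = (1/3) / (16/27) = 9/16.

9/16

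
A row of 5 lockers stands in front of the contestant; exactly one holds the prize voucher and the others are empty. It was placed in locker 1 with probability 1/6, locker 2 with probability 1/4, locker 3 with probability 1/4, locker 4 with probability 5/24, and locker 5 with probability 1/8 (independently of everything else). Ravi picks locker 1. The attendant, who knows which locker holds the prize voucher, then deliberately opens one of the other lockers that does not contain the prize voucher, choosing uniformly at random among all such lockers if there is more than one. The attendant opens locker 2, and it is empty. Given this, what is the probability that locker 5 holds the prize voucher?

3/17

Apply Bayes' rule, conditioning on where the prize voucher actually is.
If it is in locker 1 (prior 1/6): the attendant has 4 equally likely choices, so probability 1/4; weight (1/6)·(1/4) = 1/24.
If it is in locker 2 (prior 1/4): the attendant opened locker 2, so this case is ruled out; weight (1/4)·0 = 0.
If it is in locker 3 (prior 1/4): the attendant has 3 equally likely choices, so probability 1/3; weight (1/4)·(1/3) = 1/12.
If it is in locker 4 (prior 5/24): the attendant has 3 equally likely choices, so probability 1/3; weight (5/24)·(1/3) = 5/72.
If it is in locker 5 (prior 1/8): the attendant has 3 equally likely choices, so probability 1/3; weight (1/8)·(1/3) = 1/24.
The weights sum to 17/72.
So P(the prize voucher in locker 5 | the attendant opened locker 2) = (1/24) / (17/72) = 3/17.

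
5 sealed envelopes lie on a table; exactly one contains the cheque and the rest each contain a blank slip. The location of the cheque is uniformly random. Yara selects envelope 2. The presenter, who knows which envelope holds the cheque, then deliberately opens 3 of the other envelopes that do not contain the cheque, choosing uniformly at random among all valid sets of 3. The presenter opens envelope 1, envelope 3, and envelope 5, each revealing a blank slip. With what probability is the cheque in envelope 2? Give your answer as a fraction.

Condition on the true location of the cheque.
If it is in any of envelopes 1, 3, and 5 (prior 1/5 each): that envelope was opened and seen not to hold the prize — ruled out; weight (1/5)·0 = 0 each.
If it is in envelope 2 (prior 1/5): the presenter has 4 equally likely choices, so probability 1/4; weight (1/5)·(1/4) = 1/20.
If it is in envelope 4 (prior 1/5): the presenter has no choice, probability 1; weight (1/5)·1 = 1/5.
The weights sum to 1/4.
So P(the cheque in envelope 2 | the presenter opened envelope 1, envelope 3, and envelope 5) = (1/20) / (1/4) = 1/5.

1/5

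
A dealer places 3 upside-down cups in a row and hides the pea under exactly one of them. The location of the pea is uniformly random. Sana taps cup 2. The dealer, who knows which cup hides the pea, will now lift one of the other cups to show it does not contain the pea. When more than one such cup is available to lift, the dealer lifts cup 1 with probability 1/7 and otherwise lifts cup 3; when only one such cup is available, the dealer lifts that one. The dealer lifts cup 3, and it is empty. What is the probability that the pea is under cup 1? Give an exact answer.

Condition on the true location of the pea.
If it is under cup 1 (prior 1/3): only cup 3 is available, probability 1; weight (1/3)·1 = 1/3.
If it is under cup 2 (prior 1/3): cup 1 is available but not opened, probability 6/7; weight (1/3)·(6/7) = 2/7.
If it is under cup 3 (prior 1/3): the dealer opened cup 3, so this case is ruled out; weight (1/3)·0 = 0.
The weights sum to 13/21.
So P(the pea under cup 1 | the dealer opened cup 3) = (1/3) / (13/21) = 7/13.

7/13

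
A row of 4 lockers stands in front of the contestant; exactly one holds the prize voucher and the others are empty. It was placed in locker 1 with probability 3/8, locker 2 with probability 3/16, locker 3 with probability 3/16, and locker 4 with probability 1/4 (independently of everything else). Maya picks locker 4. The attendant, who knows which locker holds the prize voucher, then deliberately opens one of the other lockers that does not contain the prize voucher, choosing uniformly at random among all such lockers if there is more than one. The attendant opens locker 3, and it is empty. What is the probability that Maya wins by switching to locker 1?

18/35

Consider each possible location of the prize voucher in turn.
If it is in locker 1 (prior 3/8): the attendant has 2 equally likely choices, so probability 1/2; weight (3/8)·(1/2) = 3/16.
If it is in locker 2 (prior 3/16): the attendant has 2 equally likely choices, so probability 1/2; weight (3/16)·(1/2) = 3/32.
If it is in locker 3 (prior 3/16): the attendant opened locker 3, so this case is ruled out; weight (3/16)·0 = 0.
If it is in locker 4 (prior 1/4): the attendant has 3 equally likely choices, so probability 1/3; weight (1/4)·(1/3) = 1/12.
The weights sum to 35/96.
So P(the prize voucher in locker 1 | the attendant opened locker 3) = (3/16) / (35/96) = 18/35.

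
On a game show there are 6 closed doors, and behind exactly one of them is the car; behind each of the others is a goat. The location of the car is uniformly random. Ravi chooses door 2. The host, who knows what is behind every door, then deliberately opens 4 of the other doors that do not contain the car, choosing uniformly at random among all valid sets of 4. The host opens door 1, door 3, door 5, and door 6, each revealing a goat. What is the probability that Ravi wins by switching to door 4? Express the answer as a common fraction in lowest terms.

5/6

Condition on the true location of the car.
If it is behind any of doors 1, 3, 5, and 6 (prior 1/6 each): that door was opened and seen not to hold the prize — ruled out; weight (1/6)·0 = 0 each.
If it is behind door 2 (prior 1/6): the host has 5 equally likely choices, so probability 1/5; weight (1/6)·(1/5) = 1/30.
If it is behind door 4 (prior 1/6): the host has no choice, probability 1; weight (1/6)·1 = 1/6.
The weights sum to 1/5.
So P(the car behind door 4 | the host opened door 1, door 3, door 5, and door 6) = (1/6) / (1/5) = 5/6.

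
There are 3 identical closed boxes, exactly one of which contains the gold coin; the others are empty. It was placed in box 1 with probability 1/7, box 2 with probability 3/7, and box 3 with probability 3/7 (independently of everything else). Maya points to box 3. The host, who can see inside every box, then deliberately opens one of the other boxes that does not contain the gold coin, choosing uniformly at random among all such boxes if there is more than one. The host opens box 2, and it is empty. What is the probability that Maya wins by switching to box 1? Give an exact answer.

Consider each possible location of the gold coin in turn.
If it is in box 1 (prior 1/7): the host has no choice, probability 1; weight (1/7)·1 = 1/7.
If it is in box 2 (prior 3/7): the host opened box 2, so this case is ruled out; weight (3/7)·0 = 0.
If it is in box 3 (prior 3/7): the host has 2 equally likely choices, so probability 1/2; weight (3/7)·(1/2) = 3/14.
The weights sum to 5/14.
So P(the gold coin in box 1 | the host opened box 2) = (1/7) / (5/14) = 2/5.

2/5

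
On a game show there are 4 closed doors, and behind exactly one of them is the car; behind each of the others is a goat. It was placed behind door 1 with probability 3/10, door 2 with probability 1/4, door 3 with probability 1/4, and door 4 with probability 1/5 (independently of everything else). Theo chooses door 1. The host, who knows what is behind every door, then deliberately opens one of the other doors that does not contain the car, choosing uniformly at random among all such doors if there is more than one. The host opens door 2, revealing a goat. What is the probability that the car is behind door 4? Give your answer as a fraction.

4/13

Condition on the true location of the car.
If it is behind door 1 (prior 3/10): the host has 3 equally likely choices, so probability 1/3; weight (3/10)·(1/3) = 1/10.
If it is behind door 2 (prior 1/4): the host opened door 2, so this case is ruled out; weight (1/4)·0 = 0.
If it is behind door 3 (prior 1/4): the host has 2 equally likely choices, so probability 1/2; weight (1/4)·(1/2) = 1/8.
If it is behind door 4 (prior 1/5): the host has 2 equally likely choices, so probability 1/2; weight (1/5)·(1/2) = 1/10.
The weights sum to 13/40.
So P(the car behind door 4 | the host opened door 2) = (1/10) / (13/40) = 4/13.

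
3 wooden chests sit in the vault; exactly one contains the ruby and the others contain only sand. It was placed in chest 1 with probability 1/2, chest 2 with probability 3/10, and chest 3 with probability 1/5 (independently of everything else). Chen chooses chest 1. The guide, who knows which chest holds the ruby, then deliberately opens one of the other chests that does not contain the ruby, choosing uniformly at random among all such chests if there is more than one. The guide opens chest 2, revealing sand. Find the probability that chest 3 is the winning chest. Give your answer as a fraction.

Consider each possible location of the ruby in turn.
If it is in chest 1 (prior 1/2): the guide has 2 equally likely choices, so probability 1/2; weight (1/2)·(1/2) = 1/4.
If it is in chest 2 (prior 3/10): the guide opened chest 2, so this case is ruled out; weight (3/10)·0 = 0.
If it is in chest 3 (prior 1/5): the guide has no choice, probability 1; weight (1/5)·1 = 1/5.
The weights sum to 9/20.
So P(the ruby in chest 3 | the guide opened chest 2) = (1/5) / (9/20) = 4/9.

4/9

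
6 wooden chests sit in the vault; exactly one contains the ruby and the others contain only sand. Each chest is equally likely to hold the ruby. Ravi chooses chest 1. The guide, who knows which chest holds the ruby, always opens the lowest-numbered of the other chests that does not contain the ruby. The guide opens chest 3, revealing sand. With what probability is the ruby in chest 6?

0

Condition on the true location of the ruby.
If it is in any of chests 1, 4, 5, and 6 (prior 1/6 each): the guide would have opened chest 2 instead, probability 0; weight (1/6)·0 = 0 each.
If it is in chest 2 (prior 1/6): chest 3 is the lowest-numbered option available, probability 1; weight (1/6)·1 = 1/6.
If it is in chest 3 (prior 1/6): the guide opened chest 3, so this case is ruled out; weight (1/6)·0 = 0.
The weights sum to 1/6.
So P(the ruby in chest 6 | the guide opened chest 3) = 0 / (1/6) = 0.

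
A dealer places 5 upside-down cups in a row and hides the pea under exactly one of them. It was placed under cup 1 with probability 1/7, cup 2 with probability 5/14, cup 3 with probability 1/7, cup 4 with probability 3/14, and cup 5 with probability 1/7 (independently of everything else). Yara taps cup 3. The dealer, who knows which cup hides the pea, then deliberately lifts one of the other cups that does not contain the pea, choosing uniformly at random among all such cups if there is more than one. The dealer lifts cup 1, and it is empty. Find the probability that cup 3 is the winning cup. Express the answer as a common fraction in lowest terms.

3/23

Consider each possible location of the pea in turn.
If it is under cup 1 (prior 1/7): the dealer opened cup 1, so this case is ruled out; weight (1/7)·0 = 0.
If it is under cup 2 (prior 5/14): the dealer has 3 equally likely choices, so probability 1/3; weight (5/14)·(1/3) = 5/42.
If it is under cup 3 (prior 1/7): the dealer has 4 equally likely choices, so probability 1/4; weight (1/7)·(1/4) = 1/28.
If it is under cup 4 (prior 3/14): the dealer has 3 equally likely choices, so probability 1/3; weight (3/14)·(1/3) = 1/14.
If it is under cup 5 (prior 1/7): the dealer has 3 equally likely choices, so probability 1/3; weight (1/7)·(1/3) = 1/21.
The weights sum to 23/84.
So P(the pea under cup 3 | the dealer opened cup 1) = (1/28) / (23/84) = 3/23.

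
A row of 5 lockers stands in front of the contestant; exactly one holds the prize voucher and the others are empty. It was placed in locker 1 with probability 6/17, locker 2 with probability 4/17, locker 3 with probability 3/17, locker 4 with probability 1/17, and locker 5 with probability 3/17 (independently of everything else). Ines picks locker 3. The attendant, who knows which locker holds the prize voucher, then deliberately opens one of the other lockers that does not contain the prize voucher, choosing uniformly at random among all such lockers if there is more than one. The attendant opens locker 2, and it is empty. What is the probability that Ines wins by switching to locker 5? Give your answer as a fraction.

12/49

Consider each possible location of the prize voucher in turn.
If it is in locker 1 (prior 6/17): the attendant has 3 equally likely choices, so probability 1/3; weight (6/17)·(1/3) = 2/17.
If it is in locker 2 (prior 4/17): the attendant opened locker 2, so this case is ruled out; weight (4/17)·0 = 0.
If it is in locker 3 (prior 3/17): the attendant has 4 equally likely choices, so probability 1/4; weight (3/17)·(1/4) = 3/68.
If it is in locker 4 (prior 1/17): the attendant has 3 equally likely choices, so probability 1/3; weight (1/17)·(1/3) = 1/51.
If it is in locker 5 (prior 3/17): the attendant has 3 equally likely choices, so probability 1/3; weight (3/17)·(1/3) = 1/17.
The weights sum to 49/204.
So P(the prize voucher in locker 5 | the attendant opened locker 2) = (1/17) / (49/204) = 12/49.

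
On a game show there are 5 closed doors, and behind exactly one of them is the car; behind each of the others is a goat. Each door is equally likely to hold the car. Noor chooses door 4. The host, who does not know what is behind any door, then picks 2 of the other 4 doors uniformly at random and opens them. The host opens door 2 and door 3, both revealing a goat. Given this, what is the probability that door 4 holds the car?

1/3

Condition on the true location of the car.
If it is behind any of doors 1, 4, and 5 (prior 1/5 each): the host picks exactly this set with probability 1/6 regardless, and none is the prize; weight (1/5)·(1/6) = 1/30 each.
If it is behind either of doors 2 and 3 (prior 1/5 each): that door was opened and seen not to hold the prize — ruled out; weight (1/5)·0 = 0 each.
The weights sum to 1/10.
So P(the car behind door 4 | the host opened door 2 and door 3) = (1/30) / (1/10) = 1/3.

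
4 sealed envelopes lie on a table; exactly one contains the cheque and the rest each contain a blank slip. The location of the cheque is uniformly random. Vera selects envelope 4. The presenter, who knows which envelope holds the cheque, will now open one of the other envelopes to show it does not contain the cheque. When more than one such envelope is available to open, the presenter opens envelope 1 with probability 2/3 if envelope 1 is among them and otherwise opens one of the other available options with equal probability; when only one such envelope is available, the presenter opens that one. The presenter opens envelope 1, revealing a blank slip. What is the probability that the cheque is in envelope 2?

Consider each possible location of the cheque in turn.
If it is in envelope 1 (prior 1/4): the presenter opened envelope 1, so this case is ruled out; weight (1/4)·0 = 0.
If it is in any of envelopes 2, 3, and 4 (prior 1/4 each): envelope 1 is available, opened with probability 2/3; weight (1/4)·(2/3) = 1/6 each.
The weights sum to 1/2.
So P(the cheque in envelope 2 | the presenter opened envelope 1) = (1/6) / (1/2) = 1/3.

1/3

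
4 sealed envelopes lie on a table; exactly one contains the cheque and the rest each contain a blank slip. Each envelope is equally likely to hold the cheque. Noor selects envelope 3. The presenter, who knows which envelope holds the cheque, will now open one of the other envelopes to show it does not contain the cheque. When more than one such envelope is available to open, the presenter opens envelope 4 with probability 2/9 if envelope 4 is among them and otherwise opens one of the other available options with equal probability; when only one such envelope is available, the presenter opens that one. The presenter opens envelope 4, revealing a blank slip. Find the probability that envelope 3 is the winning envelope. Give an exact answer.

Apply Bayes' rule, conditioning on where the cheque actually is.
If it is in any of envelopes 1, 2, and 3 (prior 1/4 each): envelope 4 is available, opened with probability 2/9; weight (1/4)·(2/9) = 1/18 each.
If it is in envelope 4 (prior 1/4): the presenter opened envelope 4, so this case is ruled out; weight (1/4)·0 = 0.
The weights sum to 1/6.
So P(the cheque in envelope 3 | the presenter opened envelope 4) = (1/18) / (1/6) = 1/3.

1/3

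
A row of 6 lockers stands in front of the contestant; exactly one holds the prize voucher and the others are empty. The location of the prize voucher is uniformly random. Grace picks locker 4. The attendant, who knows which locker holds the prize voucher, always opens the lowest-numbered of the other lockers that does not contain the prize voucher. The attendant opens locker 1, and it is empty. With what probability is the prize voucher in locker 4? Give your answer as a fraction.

Apply Bayes' rule, conditioning on where the prize voucher actually is.
If it is in locker 1 (prior 1/6): the attendant opened locker 1, so this case is ruled out; weight (1/6)·0 = 0.
If it is in any of lockers 2, 3, 4, 5, and 6 (prior 1/6 each): locker 1 is the lowest-numbered option available, probability 1; weight (1/6)·1 = 1/6 each.
The weights sum to 5/6.
So P(the prize voucher in locker 4 | the attendant opened locker 1) = (1/6) / (5/6) = 1/5.

1/5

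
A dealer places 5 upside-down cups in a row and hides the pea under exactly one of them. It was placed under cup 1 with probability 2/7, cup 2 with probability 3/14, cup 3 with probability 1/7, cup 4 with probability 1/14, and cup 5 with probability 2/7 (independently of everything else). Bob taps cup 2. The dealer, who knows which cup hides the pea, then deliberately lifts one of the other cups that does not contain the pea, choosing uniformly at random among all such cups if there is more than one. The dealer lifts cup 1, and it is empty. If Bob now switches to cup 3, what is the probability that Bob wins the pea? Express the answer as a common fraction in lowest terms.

Apply Bayes' rule, conditioning on where the pea actually is.
If it is under cup 1 (prior 2/7): the dealer opened cup 1, so this case is ruled out; weight (2/7)·0 = 0.
If it is under cup 2 (prior 3/14): the dealer has 4 equally likely choices, so probability 1/4; weight (3/14)·(1/4) = 3/56.
If it is under cup 3 (prior 1/7): the dealer has 3 equally likely choices, so probability 1/3; weight (1/7)·(1/3) = 1/21.
If it is under cup 4 (prior 1/14): the dealer has 3 equally likely choices, so probability 1/3; weight (1/14)·(1/3) = 1/42.
If it is under cup 5 (prior 2/7): the dealer has 3 equally likely choices, so probability 1/3; weight (2/7)·(1/3) = 2/21.
The weights sum to 37/168.
So P(the pea under cup 3 | the dealer opened cup 1) = (1/21) / (37/168) = 8/37.

8/37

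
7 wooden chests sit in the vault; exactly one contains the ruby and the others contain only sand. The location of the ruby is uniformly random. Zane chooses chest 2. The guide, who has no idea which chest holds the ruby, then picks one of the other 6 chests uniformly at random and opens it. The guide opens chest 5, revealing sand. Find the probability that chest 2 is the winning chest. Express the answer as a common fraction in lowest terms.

1/6

Consider each possible location of the ruby in turn.
If it is in any of chests 1, 2, 3, 4, 6, and 7 (prior 1/7 each): the guide picks chest 5 with probability 1/6 regardless, and it is not the prize; weight (1/7)·(1/6) = 1/42 each.
If it is in chest 5 (prior 1/7): the guide opened chest 5, so this case is ruled out; weight (1/7)·0 = 0.
The weights sum to 1/7.
So P(the ruby in chest 2 | the guide opened chest 5) = (1/42) / (1/7) = 1/6.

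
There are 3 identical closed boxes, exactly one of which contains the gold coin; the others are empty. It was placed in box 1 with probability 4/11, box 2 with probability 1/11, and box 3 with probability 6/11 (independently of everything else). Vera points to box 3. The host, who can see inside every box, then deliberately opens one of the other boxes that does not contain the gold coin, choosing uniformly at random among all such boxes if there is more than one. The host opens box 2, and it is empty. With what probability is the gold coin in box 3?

3/7

Apply Bayes' rule, conditioning on where the gold coin actually is.
If it is in box 1 (prior 4/11): the host has no choice, probability 1; weight (4/11)·1 = 4/11.
If it is in box 2 (prior 1/11): the host opened box 2, so this case is ruled out; weight (1/11)·0 = 0.
If it is in box 3 (prior 6/11): the host has 2 equally likely choices, so probability 1/2; weight (6/11)·(1/2) = 3/11.
The weights sum to 7/11.
So P(the gold coin in box 3 | the host opened box 2) = (3/11) / (7/11) = 3/7.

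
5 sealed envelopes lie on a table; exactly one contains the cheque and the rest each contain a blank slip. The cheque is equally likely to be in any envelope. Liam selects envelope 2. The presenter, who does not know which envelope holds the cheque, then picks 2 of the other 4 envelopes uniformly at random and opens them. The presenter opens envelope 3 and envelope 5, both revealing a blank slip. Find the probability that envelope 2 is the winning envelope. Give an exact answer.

1/3

Because the presenter chose which envelopes to open without knowing where the cheque is, the choice is independent of the prize location. Learning that none of the 2 opened envelopes holds the cheque simply rules out those 2 locations and leaves the remaining 3 envelopes still equally likely by symmetry.
So P(the cheque in envelope 2) = 1/3.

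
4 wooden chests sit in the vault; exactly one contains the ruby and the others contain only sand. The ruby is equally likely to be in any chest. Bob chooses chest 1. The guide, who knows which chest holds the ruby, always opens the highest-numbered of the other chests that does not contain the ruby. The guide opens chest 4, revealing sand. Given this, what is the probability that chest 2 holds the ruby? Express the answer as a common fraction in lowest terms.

Consider each possible location of the ruby in turn.
If it is in any of chests 1, 2, and 3 (prior 1/4 each): chest 4 is the highest-numbered option available, probability 1; weight (1/4)·1 = 1/4 each.
If it is in chest 4 (prior 1/4): the guide opened chest 4, so this case is ruled out; weight (1/4)·0 = 0.
The weights sum to 3/4.
So P(the ruby in chest 2 | the guide opened chest 4) = (1/4) / (3/4) = 1/3.

1/3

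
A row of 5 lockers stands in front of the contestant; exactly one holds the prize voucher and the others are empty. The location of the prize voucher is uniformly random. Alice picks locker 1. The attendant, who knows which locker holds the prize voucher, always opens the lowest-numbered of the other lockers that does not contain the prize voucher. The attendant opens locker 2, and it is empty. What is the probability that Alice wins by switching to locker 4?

1/4

Condition on the true location of the prize voucher.
If it is in any of lockers 1, 3, 4, and 5 (prior 1/5 each): locker 2 is the lowest-numbered option available, probability 1; weight (1/5)·1 = 1/5 each.
If it is in locker 2 (prior 1/5): the attendant opened locker 2, so this case is ruled out; weight (1/5)·0 = 0.
The weights sum to 4/5.
So P(the prize voucher in locker 4 | the attendant opened locker 2) = (1/5) / (4/5) = 1/4.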